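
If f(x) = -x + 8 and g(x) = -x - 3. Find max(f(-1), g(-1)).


f(-1) = 9
g(-1) = -2
max = 9

9


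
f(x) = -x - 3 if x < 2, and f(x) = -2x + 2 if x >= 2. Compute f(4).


4 satisfies x >= 2
f(4) = -6

-6


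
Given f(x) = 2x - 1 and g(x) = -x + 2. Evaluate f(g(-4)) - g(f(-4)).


f(g(-4)) = 11
g(f(-4)) = 11
Difference = 0

0


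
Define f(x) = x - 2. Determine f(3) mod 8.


f(3) = 1
1 mod 8 = 1

1


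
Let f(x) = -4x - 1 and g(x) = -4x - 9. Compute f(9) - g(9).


f(9) = -37
g(9) = -45
Difference = 8

8


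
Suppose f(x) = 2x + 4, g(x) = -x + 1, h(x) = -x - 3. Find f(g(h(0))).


h(0) = -3
g(-3) = 4
f(4) = 12

12


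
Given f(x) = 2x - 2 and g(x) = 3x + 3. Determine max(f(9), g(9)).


f(9) = 16
g(9) = 30
max = 30

30


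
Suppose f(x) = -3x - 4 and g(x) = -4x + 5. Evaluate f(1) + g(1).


f(1) = -7
g(1) = 1
Sum = -6

-6


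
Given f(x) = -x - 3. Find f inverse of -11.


Solve -x - 3 = -11
x = (-11 + 3) / (-1) = 8

8


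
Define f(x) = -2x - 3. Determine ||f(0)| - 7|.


f(0) = -3
|-3| = 3
|3 - 7| = 4

4


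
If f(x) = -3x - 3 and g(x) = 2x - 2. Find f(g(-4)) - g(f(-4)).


11


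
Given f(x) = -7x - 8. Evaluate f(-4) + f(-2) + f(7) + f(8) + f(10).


f(-4) = 20
f(-2) = 6
f(7) = -57
f(8) = -64
f(10) = -78
Sum = -173

-173


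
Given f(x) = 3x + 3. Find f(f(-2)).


f(-2) = -3
f(-3) = -6

-6


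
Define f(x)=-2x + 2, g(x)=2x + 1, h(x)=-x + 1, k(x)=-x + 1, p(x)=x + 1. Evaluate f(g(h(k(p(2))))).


p(2) = 3
k(3) = -2
h(-2) = 3
g(3) = 7
f(7) = -12

-12


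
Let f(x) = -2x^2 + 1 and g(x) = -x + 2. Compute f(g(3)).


g(3) = -1
f(-1) = (-2)*(-1)^2 + 1 = -1

-1


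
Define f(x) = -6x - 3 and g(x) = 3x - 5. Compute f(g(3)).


g(3) = 4
f(4) = -27

-27


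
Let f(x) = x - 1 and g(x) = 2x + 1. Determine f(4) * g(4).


f(4) = 3
g(4) = 9
Product = 27

27


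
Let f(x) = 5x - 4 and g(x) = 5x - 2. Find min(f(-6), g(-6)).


f(-6) = -34
g(-6) = -32
min = -34

-34


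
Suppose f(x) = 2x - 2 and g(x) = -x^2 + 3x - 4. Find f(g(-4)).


g(-4) = -32
f(-32) = -66

-66


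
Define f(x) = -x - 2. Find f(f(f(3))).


-5


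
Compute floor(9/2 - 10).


-6


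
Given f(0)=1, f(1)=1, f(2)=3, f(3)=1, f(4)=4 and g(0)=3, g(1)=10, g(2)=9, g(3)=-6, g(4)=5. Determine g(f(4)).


f(4) = 4
g(4) = 5

5


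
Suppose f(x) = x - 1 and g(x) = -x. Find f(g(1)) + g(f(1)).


f(g(1)) = -2
g(f(1)) = 0
Sum = -2

-2


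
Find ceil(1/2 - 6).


1/2 = 0.5
0.5 - 6 = -5.5
ceil(-5.5) = -5

-5


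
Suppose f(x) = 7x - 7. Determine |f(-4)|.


f(-4) = -35
|-35| = 35

35


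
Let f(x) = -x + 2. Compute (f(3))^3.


f(3) = -1
(-1)^3 = -1

-1


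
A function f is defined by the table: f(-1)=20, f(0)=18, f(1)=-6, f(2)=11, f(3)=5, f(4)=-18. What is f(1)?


Reading from the table at x = 1

-6


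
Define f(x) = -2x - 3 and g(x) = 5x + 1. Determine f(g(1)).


g(1) = 6
f(6) = -15

-15


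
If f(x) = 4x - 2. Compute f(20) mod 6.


f(20) = 78
78 mod 6 = 0

0


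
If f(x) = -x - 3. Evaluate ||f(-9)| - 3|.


f(-9) = 6
|6| = 6
|6 - 3| = 3

3


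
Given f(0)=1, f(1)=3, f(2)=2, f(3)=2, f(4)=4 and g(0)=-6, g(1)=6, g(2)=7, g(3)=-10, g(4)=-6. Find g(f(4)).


f(4) = 4
g(4) = -6

-6


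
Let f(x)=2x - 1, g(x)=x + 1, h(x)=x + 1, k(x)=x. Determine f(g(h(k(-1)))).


k(-1) = -1
h(-1) = 0
g(0) = 1
f(1) = 1

1


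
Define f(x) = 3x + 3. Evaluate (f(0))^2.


f(0) = 3
(3)^2 = 9

9


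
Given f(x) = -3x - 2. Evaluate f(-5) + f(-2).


17


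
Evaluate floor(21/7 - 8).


21/7 = 3
3 - 8 = -5
floor(-5) = -5

-5


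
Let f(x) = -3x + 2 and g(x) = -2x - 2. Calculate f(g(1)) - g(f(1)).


f(g(1)) = 14
g(f(1)) = 0
Difference = 14

14


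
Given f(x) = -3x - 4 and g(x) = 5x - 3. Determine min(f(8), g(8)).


f(8) = -28
g(8) = 37
min = -28

-28


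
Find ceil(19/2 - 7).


19/2 = 9.5
9.5 - 7 = 2.5
ceil(2.5) = 3

3


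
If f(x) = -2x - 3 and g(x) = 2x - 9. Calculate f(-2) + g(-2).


-12


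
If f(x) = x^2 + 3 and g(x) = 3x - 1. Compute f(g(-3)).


g(-3) = -10
f(-10) = 1*(-10)^2 + 3 = 103

103


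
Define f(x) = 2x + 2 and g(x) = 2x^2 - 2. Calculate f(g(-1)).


2


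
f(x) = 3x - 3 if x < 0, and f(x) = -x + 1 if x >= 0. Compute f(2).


2 satisfies x >= 0
f(2) = -1

-1


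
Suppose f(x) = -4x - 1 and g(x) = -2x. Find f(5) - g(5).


f(5) = -21
g(5) = -10
Difference = -11

-11


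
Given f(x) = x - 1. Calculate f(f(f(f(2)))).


f(2) = 1
f(1) = 0
f(0) = -1
f(-1) = -2

-2


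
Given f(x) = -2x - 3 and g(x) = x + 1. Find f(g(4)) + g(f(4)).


f(g(4)) = -13
g(f(4)) = -10
Sum = -23

-23


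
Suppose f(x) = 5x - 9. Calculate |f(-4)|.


f(-4) = -29
|-29| = 29

29


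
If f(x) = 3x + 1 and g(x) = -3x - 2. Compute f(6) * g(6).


-380


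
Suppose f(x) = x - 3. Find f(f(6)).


f(6) = 3
f(3) = 0

0


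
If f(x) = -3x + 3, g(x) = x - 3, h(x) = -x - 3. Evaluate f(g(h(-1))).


h(-1) = -2
g(-2) = -5
f(-5) = 18

18


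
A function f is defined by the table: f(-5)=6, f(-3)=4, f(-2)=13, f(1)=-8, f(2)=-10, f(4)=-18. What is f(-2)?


Reading from the table at x = -2

13


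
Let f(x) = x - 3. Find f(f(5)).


-1


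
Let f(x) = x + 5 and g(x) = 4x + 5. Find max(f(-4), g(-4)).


f(-4) = 1
g(-4) = -11
max = 1

1


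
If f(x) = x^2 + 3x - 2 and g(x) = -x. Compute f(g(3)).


g(3) = -3
f(-3) = 1*(-3)^2 + 3*(-3) - 2 = -2

-2


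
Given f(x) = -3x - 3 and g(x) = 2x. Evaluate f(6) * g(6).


-252


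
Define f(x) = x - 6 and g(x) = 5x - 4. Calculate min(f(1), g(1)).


f(1) = -5
g(1) = 1
min = -5

-5


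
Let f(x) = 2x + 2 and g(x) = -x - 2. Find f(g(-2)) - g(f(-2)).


f(g(-2)) = 2
g(f(-2)) = 0
Difference = 2

2


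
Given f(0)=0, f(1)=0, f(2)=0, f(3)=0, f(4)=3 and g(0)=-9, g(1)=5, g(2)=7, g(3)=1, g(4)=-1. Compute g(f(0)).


-9


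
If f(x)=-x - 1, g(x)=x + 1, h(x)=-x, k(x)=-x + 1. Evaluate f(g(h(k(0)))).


k(0) = 1
h(1) = -1
g(-1) = 0
f(0) = -1

-1


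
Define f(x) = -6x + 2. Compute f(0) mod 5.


f(0) = 2
2 mod 5 = 2

2


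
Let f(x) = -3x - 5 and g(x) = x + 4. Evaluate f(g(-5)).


-2


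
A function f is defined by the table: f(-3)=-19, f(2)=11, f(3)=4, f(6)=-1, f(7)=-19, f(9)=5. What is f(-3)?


Reading from the table at x = -3

-19


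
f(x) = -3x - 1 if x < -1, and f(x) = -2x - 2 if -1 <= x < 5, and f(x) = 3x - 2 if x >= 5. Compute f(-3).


-3 satisfies x < -1
f(-3) = 8

8


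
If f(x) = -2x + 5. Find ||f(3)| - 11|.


f(3) = -1
|-1| = 1
|1 - 11| = 10

10


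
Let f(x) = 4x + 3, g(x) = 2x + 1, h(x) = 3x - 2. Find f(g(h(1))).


h(1) = 1
g(1) = 3
f(3) = 15

15


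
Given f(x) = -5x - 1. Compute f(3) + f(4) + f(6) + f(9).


f(3) = -16
f(4) = -21
f(6) = -31
f(9) = -46
Sum = -114

-114


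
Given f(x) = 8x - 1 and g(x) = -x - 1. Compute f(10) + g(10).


f(10) = 79
g(10) = -11
Sum = 68

68


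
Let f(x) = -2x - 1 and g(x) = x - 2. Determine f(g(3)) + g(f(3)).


f(g(3)) = -3
g(f(3)) = -9
Sum = -12

-12


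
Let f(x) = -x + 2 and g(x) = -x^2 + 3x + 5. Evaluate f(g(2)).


-5


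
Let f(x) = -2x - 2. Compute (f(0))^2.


f(0) = -2
(-2)^2 = 4

4


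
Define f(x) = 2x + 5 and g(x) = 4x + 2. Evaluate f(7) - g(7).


-11


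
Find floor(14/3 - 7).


14/3 = 4.6667
4.6667 - 7 = -2.3333
floor(-2.3333) = -3

-3


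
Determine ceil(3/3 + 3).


3/3 = 1
1 + 3 = 4
ceil(4) = 4

4


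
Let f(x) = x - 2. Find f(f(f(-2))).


f(-2) = -4
f(-4) = -6
f(-6) = -8

-8


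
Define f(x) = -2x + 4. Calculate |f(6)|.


f(6) = -8
|-8| = 8

8


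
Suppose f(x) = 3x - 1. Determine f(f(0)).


f(0) = -1
f(-1) = -4

-4


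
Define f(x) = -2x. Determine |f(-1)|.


2


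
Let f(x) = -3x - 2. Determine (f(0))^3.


-8


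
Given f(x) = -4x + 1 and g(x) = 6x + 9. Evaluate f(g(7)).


-203


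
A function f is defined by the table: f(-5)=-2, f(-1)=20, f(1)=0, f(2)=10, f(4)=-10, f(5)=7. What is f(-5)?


-2


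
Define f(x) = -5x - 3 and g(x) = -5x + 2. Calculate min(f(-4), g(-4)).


f(-4) = 17
g(-4) = 22
min = 17

17


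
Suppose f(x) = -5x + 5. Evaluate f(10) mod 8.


f(10) = -45
-45 mod 8 = 3

3


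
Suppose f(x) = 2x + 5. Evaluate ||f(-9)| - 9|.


f(-9) = -13
|-13| = 13
|13 - 9| = 4

4


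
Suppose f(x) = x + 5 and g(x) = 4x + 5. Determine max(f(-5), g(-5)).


0


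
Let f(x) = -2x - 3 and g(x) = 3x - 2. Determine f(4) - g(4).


f(4) = -11
g(4) = 10
Difference = -21

-21


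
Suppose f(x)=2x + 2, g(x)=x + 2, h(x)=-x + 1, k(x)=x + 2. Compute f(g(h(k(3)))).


k(3) = 5
h(5) = -4
g(-4) = -2
f(-2) = -2

-2


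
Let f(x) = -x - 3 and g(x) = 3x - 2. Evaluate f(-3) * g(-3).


0


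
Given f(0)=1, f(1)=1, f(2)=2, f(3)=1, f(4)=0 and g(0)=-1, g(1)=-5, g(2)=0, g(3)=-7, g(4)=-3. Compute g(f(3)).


f(3) = 1
g(1) = -5

-5


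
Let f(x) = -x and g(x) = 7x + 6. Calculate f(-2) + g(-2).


-6


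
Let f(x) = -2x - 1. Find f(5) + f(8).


f(5) = -11
f(8) = -17
Sum = -28

-28


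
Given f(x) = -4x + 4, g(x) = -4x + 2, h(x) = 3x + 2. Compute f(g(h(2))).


h(2) = 8
g(8) = -30
f(-30) = 124

124


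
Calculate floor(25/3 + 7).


15


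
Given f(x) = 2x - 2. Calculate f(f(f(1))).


f(1) = 0
f(0) = -2
f(-2) = -6

-6


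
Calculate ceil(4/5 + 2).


4/5 = 0.8
0.8 + 2 = 2.8
ceil(2.8) = 3

3


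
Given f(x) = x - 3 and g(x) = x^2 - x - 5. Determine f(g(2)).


g(2) = -3
f(-3) = -6

-6


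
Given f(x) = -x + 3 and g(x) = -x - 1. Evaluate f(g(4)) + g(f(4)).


f(g(4)) = 8
g(f(4)) = 0
Sum = 8

8


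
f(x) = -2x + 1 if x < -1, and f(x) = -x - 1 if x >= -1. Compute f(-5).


-5 satisfies x < -1
f(-5) = 11

11


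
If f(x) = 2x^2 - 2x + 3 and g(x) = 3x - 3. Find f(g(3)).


g(3) = 6
f(6) = 2*(6)^2 - 2*(6) + 3 = 63

63


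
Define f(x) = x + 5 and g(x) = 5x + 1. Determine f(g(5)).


g(5) = 26
f(26) = 31

31


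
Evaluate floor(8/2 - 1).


8/2 = 4
4 - 1 = 3
floor(3) = 3

3


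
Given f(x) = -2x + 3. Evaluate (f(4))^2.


f(4) = -5
(-5)^2 = 25

25


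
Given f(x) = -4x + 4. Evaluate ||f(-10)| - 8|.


f(-10) = 44
|44| = 44
|44 - 8| = 36

36


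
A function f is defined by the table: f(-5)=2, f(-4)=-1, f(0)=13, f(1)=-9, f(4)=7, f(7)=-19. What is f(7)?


-19


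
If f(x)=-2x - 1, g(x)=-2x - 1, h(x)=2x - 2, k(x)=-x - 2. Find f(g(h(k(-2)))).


k(-2) = 0
h(0) = -2
g(-2) = 3
f(3) = -7

-7


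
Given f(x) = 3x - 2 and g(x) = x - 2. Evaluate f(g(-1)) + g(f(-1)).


-18


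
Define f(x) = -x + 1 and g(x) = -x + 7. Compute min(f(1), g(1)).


f(1) = 0
g(1) = 6
min = 0

0


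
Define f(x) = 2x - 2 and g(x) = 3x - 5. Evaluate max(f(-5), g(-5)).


f(-5) = -12
g(-5) = -20
max = -12

-12


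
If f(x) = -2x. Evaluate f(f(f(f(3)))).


f(3) = -6
f(-6) = 12
f(12) = -24
f(-24) = 48

48


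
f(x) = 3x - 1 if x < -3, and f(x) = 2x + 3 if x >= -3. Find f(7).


7 satisfies x >= -3
f(7) = 17

17


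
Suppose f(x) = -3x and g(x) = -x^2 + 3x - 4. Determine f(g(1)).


6


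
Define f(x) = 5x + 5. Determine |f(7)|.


f(7) = 40
|40| = 40

40


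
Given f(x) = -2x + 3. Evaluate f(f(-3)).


-15


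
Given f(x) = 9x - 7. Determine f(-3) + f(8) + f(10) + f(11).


f(-3) = -34
f(8) = 65
f(10) = 83
f(11) = 92
Sum = 206

206


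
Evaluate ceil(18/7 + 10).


18/7 = 2.5714
2.5714 + 10 = 12.5714
ceil(12.5714) = 13

13


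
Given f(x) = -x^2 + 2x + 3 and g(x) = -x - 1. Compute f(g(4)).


g(4) = -5
f(-5) = (-1)*(-5)^2 + 2*(-5) + 3 = -32

-32


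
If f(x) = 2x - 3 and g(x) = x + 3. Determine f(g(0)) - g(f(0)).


f(g(0)) = 3
g(f(0)) = 0
Difference = 3

3


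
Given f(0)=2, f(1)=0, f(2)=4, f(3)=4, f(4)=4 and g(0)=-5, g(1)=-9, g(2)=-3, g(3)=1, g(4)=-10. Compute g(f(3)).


f(3) = 4
g(4) = -10

-10


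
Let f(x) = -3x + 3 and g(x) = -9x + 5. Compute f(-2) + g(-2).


f(-2) = 9
g(-2) = 23
Sum = 32

32


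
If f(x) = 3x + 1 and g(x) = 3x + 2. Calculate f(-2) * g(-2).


f(-2) = -5
g(-2) = -4
Product = 20

20


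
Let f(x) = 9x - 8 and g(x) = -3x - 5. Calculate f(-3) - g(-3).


f(-3) = -35
g(-3) = 4
Difference = -39

-39


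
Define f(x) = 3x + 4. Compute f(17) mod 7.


f(17) = 55
55 mod 7 = 6

6


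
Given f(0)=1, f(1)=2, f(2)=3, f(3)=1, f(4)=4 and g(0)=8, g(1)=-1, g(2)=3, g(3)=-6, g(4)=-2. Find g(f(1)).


3


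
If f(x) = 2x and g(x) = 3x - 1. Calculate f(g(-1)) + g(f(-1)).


f(g(-1)) = -8
g(f(-1)) = -7
Sum = -15

-15


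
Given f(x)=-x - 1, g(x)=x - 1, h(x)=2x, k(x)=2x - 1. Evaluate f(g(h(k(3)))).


k(3) = 5
h(5) = 10
g(10) = 9
f(9) = -10

-10


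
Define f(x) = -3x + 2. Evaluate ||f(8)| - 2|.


f(8) = -22
|-22| = 22
|22 - 2| = 20

20


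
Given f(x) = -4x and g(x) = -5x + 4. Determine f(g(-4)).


g(-4) = 24
f(24) = -96

-96


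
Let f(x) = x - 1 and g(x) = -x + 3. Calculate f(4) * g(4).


f(4) = 3
g(4) = -1
Product = -3

-3


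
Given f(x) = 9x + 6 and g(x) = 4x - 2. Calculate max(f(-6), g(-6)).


-26


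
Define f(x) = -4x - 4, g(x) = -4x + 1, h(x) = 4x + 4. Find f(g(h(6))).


440


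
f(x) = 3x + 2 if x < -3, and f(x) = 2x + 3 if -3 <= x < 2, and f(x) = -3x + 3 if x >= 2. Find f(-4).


-4 satisfies x < -3
f(-4) = -10

-10


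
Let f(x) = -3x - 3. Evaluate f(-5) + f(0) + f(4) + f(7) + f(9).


f(-5) = 12
f(0) = -3
f(4) = -15
f(7) = -24
f(9) = -30
Sum = -60

-60


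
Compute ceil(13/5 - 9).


13/5 = 2.6
2.6 - 9 = -6.4
ceil(-6.4) = -6

-6


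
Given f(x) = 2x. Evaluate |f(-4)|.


f(-4) = -8
|-8| = 8

8


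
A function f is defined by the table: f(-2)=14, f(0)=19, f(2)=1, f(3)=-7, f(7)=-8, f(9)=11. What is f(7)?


Reading from the table at x = 7

-8


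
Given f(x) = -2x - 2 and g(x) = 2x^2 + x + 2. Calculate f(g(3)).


-48


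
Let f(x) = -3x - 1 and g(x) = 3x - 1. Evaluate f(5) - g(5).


f(5) = -16
g(5) = 14
Difference = -30

-30


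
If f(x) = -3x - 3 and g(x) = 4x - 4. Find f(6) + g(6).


f(6) = -21
g(6) = 20
Sum = -1

-1


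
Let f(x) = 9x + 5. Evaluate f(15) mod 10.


0


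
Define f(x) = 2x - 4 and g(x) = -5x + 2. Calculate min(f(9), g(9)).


f(9) = 14
g(9) = -43
min = -43

-43


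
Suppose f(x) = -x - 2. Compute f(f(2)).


2


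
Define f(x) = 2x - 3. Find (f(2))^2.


f(2) = 1
(1)^2 = 1

1


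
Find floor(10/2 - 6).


10/2 = 5
5 - 6 = -1
floor(-1) = -1

-1


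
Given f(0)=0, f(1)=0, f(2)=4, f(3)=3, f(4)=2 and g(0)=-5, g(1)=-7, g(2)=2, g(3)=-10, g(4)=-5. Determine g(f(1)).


f(1) = 0
g(0) = -5

-5


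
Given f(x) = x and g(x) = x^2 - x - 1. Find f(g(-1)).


g(-1) = 1
f(1) = 1

1


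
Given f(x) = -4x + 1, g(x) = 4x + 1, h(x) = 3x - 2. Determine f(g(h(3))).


-115


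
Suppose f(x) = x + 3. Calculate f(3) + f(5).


f(3) = 6
f(5) = 8
Sum = 14

14


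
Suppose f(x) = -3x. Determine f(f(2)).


f(2) = -6
f(-6) = 18

18


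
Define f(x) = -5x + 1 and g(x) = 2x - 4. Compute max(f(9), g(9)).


f(9) = -44
g(9) = 14
max = 14

14


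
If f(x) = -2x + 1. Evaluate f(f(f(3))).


-21


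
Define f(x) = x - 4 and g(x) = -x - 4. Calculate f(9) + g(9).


f(9) = 5
g(9) = -13
Sum = -8

-8


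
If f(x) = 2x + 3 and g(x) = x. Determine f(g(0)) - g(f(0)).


f(g(0)) = 3
g(f(0)) = 3
Difference = 0

0


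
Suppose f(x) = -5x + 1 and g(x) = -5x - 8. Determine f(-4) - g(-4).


f(-4) = 21
g(-4) = 12
Difference = 9

9


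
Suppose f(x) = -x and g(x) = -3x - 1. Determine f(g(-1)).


g(-1) = 2
f(2) = -2

-2


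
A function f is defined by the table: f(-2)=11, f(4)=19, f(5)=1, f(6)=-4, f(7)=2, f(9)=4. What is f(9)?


Reading from the table at x = 9

4


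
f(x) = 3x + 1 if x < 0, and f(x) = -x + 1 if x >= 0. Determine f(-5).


-5 satisfies x < 0
f(-5) = -14

-14


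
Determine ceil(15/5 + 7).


15/5 = 3
3 + 7 = 10
ceil(10) = 10

10


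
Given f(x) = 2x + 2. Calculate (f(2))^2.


f(2) = 6
(6)^2 = 36

36


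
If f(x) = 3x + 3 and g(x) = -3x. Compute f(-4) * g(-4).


f(-4) = -9
g(-4) = 12
Product = -108

-108


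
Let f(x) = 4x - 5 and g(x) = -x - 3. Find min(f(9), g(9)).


f(9) = 31
g(9) = -12
min = -12

-12


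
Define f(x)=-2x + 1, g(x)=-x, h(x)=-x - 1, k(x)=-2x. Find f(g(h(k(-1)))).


k(-1) = 2
h(2) = -3
g(-3) = 3
f(3) = -5

-5


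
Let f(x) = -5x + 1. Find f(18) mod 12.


f(18) = -89
-89 mod 12 = 7

7


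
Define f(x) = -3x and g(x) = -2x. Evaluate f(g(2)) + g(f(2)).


f(g(2)) = 12
g(f(2)) = 12
Sum = 24

24


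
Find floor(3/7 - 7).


-7


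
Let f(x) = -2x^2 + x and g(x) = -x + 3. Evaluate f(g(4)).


g(4) = -1
f(-1) = (-2)*(-1)^2 + 1*(-1) = -3

-3


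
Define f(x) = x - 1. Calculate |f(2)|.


f(2) = 1
|1| = 1

1


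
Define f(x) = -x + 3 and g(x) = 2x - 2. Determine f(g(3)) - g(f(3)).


1


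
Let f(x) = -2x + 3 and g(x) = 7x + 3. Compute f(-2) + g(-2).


f(-2) = 7
g(-2) = -11
Sum = -4

-4


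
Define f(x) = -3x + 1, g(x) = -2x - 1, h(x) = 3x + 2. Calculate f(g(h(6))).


h(6) = 20
g(20) = -41
f(-41) = 124

124


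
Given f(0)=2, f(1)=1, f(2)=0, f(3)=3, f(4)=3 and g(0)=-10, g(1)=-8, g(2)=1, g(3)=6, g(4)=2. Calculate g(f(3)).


6


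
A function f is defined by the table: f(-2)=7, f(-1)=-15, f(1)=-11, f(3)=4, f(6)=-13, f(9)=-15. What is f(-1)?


Reading from the table at x = -1

-15


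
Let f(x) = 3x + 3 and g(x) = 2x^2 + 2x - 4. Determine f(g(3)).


g(3) = 20
f(20) = 63

63


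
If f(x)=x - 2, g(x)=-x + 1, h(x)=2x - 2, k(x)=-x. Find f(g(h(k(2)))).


k(2) = -2
h(-2) = -6
g(-6) = 7
f(7) = 5

5


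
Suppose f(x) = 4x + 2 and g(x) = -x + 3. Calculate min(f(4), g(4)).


-1


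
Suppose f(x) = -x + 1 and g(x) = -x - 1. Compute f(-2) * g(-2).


f(-2) = 3
g(-2) = 1
Product = 3

3


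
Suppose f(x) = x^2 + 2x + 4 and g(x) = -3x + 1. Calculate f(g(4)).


g(4) = -11
f(-11) = 1*(-11)^2 + 2*(-11) + 4 = 103

103


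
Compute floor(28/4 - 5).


28/4 = 7
7 - 5 = 2
floor(2) = 2

2


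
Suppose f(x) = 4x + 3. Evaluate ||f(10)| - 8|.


f(10) = 43
|43| = 43
|43 - 8| = 35

35


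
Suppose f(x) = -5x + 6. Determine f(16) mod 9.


7


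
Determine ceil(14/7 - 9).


14/7 = 2
2 - 9 = -7
ceil(-7) = -7

-7


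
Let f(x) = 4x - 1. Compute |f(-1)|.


f(-1) = -5
|-5| = 5

5


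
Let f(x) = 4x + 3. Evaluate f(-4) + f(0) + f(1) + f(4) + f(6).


f(-4) = -13
f(0) = 3
f(1) = 7
f(4) = 19
f(6) = 27
Sum = 43

43


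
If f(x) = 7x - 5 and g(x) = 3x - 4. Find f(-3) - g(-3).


f(-3) = -26
g(-3) = -13
Difference = -13

-13


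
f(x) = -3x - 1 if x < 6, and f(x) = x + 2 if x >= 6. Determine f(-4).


-4 satisfies x < 6
f(-4) = 11

11


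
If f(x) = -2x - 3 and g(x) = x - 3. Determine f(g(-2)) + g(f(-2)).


5


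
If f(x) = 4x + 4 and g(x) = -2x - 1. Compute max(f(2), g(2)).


f(2) = 12
g(2) = -5
max = 12

12


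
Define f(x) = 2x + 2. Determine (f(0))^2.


f(0) = 2
(2)^2 = 4

4


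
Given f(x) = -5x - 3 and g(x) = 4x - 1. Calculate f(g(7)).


g(7) = 27
f(27) = -138

-138


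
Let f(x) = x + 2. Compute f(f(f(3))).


f(3) = 5
f(5) = 7
f(7) = 9

9


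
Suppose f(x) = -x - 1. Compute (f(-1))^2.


f(-1) = 0
(0)^2 = 0

0


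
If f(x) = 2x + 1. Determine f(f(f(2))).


f(2) = 5
f(5) = 11
f(11) = 23

23


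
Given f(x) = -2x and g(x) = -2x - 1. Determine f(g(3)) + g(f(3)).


25


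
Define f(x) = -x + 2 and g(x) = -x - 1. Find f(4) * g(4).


f(4) = -2
g(4) = -5
Product = 10

10


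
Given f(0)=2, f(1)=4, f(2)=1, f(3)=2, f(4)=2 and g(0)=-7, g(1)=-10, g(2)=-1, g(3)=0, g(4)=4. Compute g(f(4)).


-1


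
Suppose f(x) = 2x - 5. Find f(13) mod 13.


f(13) = 21
21 mod 13 = 8

8


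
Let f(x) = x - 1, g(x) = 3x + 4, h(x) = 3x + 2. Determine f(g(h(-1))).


0


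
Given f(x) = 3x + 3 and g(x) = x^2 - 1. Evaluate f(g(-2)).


g(-2) = 3
f(3) = 12

12


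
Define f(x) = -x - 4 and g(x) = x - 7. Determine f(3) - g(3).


-3


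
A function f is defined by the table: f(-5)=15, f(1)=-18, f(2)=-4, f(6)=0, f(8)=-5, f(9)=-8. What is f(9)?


Reading from the table at x = 9

-8


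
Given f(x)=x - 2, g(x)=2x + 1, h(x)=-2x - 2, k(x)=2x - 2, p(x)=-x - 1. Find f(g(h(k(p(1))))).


19


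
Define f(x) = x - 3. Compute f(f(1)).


-5


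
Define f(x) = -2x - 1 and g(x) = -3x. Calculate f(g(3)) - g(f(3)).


-4


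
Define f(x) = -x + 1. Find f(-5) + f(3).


f(-5) = 6
f(3) = -2
Sum = 4

4


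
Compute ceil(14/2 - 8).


14/2 = 7
7 - 8 = -1
ceil(-1) = -1

-1


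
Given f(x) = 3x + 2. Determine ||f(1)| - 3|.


f(1) = 5
|5| = 5
|5 - 3| = 2

2


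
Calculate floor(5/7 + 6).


5/7 = 0.7143
0.7143 + 6 = 6.7143
floor(6.7143) = 6

6


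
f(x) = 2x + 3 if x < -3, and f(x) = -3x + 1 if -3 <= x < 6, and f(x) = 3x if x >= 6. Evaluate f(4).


4 satisfies -3 <= x < 6
f(4) = -11

-11


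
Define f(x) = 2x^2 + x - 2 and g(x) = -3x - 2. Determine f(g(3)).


g(3) = -11
f(-11) = 2*(-11)^2 + 1*(-11) - 2 = 229

229


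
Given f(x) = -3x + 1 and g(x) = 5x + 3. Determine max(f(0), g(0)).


3


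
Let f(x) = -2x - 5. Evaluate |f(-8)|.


11


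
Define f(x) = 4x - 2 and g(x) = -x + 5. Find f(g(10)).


-22


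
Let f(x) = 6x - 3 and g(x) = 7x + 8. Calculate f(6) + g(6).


f(6) = 33
g(6) = 50
Sum = 83

83


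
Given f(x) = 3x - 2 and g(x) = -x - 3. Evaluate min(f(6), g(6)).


f(6) = 16
g(6) = -9
min = -9

-9


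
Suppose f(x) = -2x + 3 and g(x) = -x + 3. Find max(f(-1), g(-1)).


f(-1) = 5
g(-1) = 4
max = 5

5


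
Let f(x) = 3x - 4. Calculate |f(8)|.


f(8) = 20
|20| = 20

20


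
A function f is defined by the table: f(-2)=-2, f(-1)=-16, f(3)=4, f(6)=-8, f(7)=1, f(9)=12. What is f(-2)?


Reading from the table at x = -2

-2


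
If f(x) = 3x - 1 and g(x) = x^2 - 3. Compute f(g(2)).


g(2) = 1
f(1) = 2

2


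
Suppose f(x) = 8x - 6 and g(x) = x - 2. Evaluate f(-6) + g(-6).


f(-6) = -54
g(-6) = -8
Sum = -62

-62


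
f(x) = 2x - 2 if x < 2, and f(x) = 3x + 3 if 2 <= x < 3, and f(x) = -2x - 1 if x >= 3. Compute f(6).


-13


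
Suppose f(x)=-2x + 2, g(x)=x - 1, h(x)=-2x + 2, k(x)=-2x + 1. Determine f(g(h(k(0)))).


k(0) = 1
h(1) = 0
g(0) = -1
f(-1) = 4

4


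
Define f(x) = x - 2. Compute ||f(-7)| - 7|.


2


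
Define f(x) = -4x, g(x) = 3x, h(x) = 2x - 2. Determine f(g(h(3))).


h(3) = 4
g(4) = 12
f(12) = -48

-48


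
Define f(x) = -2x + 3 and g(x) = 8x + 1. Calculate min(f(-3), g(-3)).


f(-3) = 9
g(-3) = -23
min = -23

-23


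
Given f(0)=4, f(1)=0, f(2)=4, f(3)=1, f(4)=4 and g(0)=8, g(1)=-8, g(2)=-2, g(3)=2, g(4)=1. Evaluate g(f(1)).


f(1) = 0
g(0) = 8

8


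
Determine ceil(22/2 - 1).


22/2 = 11
11 - 1 = 10
ceil(10) = 10

10


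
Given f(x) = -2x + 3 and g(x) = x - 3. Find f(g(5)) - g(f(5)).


f(g(5)) = -1
g(f(5)) = -10
Difference = 9

9


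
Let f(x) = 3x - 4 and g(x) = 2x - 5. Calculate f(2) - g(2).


f(2) = 2
g(2) = -1
Difference = 3

3


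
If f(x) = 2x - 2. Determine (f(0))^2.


4


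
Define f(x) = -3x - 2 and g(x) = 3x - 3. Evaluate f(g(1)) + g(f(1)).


f(g(1)) = -2
g(f(1)) = -18
Sum = -20

-20


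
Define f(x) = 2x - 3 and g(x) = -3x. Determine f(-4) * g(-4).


f(-4) = -11
g(-4) = 12
Product = -132

-132


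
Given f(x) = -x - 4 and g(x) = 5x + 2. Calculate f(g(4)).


g(4) = 22
f(22) = -26

-26


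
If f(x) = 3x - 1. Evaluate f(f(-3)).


f(-3) = -10
f(-10) = -31

-31


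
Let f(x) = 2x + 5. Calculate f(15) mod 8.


f(15) = 35
35 mod 8 = 3

3


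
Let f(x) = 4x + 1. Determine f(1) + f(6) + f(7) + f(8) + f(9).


f(1) = 5
f(6) = 25
f(7) = 29
f(8) = 33
f(9) = 37
Sum = 129

129


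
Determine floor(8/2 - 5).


8/2 = 4
4 - 5 = -1
floor(-1) = -1

-1


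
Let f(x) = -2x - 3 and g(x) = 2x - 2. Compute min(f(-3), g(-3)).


f(-3) = 3
g(-3) = -8
min = -8

-8


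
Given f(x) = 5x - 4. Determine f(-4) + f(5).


f(-4) = -24
f(5) = 21
Sum = -3

-3


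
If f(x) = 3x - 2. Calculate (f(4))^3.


1000


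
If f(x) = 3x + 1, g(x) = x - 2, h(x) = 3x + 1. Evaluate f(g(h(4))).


h(4) = 13
g(13) = 11
f(11) = 34

34


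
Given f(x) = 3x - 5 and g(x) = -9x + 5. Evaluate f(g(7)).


-179


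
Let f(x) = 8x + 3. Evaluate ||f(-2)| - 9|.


f(-2) = -13
|-13| = 13
|13 - 9| = 4

4


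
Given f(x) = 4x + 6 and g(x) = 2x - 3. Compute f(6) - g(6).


f(6) = 30
g(6) = 9
Difference = 21

21


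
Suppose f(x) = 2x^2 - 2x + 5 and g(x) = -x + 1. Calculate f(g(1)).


g(1) = 0
f(0) = 2*(0)^2 - 2*(0) + 5 = 5

5


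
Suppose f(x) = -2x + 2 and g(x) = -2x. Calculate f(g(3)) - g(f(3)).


6


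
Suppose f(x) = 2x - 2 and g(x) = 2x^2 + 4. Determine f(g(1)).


g(1) = 6
f(6) = 10

10


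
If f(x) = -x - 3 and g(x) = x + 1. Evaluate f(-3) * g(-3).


f(-3) = 0
g(-3) = -2
Product = 0

0


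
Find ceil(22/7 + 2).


22/7 = 3.1429
3.1429 + 2 = 5.1429
ceil(5.1429) = 6

6


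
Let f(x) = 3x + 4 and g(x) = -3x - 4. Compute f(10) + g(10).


f(10) = 34
g(10) = -34
Sum = 0

0


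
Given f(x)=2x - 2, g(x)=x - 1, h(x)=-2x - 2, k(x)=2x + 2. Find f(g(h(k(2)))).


k(2) = 6
h(6) = -14
g(-14) = -15
f(-15) = -32

-32


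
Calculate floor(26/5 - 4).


26/5 = 5.2
5.2 - 4 = 1.2
floor(1.2) = 1

1


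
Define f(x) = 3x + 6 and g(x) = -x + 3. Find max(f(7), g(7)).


27


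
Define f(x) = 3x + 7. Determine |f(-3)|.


f(-3) = -2
|-2| = 2

2


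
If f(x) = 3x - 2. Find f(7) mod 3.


f(7) = 19
19 mod 3 = 1

1


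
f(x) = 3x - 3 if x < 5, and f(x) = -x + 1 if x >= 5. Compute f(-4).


-4 satisfies x < 5
f(-4) = -15

-15


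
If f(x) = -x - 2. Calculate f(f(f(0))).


-2


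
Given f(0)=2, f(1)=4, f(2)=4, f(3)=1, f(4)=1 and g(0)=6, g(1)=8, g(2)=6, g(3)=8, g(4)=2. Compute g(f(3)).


f(3) = 1
g(1) = 8

8


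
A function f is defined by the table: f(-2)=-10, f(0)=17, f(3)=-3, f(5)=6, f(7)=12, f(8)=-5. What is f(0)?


Reading from the table at x = 0

17


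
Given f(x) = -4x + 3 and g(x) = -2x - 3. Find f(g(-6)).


g(-6) = 9
f(9) = -33

-33


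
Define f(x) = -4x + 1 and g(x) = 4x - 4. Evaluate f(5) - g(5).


-35


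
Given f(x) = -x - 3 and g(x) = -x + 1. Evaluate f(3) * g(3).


12


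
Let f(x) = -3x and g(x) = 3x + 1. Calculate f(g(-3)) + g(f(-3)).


f(g(-3)) = 24
g(f(-3)) = 28
Sum = 52

52


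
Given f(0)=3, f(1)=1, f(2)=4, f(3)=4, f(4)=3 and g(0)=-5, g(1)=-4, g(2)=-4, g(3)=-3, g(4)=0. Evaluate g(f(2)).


0


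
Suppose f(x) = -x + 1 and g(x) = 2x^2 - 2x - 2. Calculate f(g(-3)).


g(-3) = 22
f(22) = -21

-21


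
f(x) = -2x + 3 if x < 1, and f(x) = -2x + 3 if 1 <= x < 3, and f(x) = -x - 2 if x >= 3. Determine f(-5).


-5 satisfies x < 1
f(-5) = 13

13


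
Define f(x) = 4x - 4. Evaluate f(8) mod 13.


2


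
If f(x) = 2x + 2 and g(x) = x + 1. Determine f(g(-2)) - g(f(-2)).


f(g(-2)) = 0
g(f(-2)) = -1
Difference = 1

1


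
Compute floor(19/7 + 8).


19/7 = 2.7143
2.7143 + 8 = 10.7143
floor(10.7143) = 10

10


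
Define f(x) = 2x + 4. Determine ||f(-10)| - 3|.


f(-10) = -16
|-16| = 16
|16 - 3| = 13

13


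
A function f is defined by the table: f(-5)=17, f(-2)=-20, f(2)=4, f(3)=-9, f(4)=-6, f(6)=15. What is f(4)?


Reading from the table at x = 4

-6


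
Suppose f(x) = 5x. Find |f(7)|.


f(7) = 35
|35| = 35

35


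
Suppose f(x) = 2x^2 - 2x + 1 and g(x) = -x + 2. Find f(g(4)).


g(4) = -2
f(-2) = 2*(-2)^2 - 2*(-2) + 1 = 13

13


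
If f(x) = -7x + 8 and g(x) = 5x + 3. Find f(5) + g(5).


f(5) = -27
g(5) = 28
Sum = 1

1


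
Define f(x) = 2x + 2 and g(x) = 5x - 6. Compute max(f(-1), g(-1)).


0


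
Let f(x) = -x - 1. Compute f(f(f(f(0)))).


f(0) = -1
f(-1) = 0
f(0) = -1
f(-1) = 0

0


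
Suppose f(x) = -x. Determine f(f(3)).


f(3) = -3
f(-3) = 3

3


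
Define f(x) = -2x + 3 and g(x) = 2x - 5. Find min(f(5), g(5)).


f(5) = -7
g(5) = 5
min = -7

-7


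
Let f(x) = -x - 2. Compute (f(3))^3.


f(3) = -5
(-5)^3 = -125

-125


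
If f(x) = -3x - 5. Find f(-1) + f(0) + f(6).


f(-1) = -2
f(0) = -5
f(6) = -23
Sum = -30

-30


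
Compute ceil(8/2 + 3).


8/2 = 4
4 + 3 = 7
ceil(7) = 7

7


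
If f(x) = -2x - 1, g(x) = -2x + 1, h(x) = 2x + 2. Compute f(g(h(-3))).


h(-3) = -4
g(-4) = 9
f(9) = -19

-19


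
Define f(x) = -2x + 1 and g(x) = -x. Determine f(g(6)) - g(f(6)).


f(g(6)) = 13
g(f(6)) = 11
Difference = 2

2


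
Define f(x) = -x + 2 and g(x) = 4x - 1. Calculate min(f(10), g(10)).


f(10) = -8
g(10) = 39
min = -8

-8


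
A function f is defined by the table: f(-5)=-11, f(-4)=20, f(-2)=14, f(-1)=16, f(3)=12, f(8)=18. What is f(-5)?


Reading from the table at x = -5

-11


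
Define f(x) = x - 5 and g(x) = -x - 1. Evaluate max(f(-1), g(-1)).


0


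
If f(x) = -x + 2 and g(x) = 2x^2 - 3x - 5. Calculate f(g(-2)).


g(-2) = 9
f(9) = -7

-7


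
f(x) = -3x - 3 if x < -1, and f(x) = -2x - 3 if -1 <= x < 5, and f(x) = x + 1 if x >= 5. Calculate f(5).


5 satisfies x >= 5
f(5) = 6

6


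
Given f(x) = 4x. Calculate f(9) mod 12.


f(9) = 36
36 mod 12 = 0

0


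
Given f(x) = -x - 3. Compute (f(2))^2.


f(2) = -5
(-5)^2 = 25

25


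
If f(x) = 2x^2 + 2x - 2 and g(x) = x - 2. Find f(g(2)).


g(2) = 0
f(0) = 2*(0)^2 + 2*(0) - 2 = -2

-2


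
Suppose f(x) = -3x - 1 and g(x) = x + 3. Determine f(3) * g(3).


f(3) = -10
g(3) = 6
Product = -60

-60


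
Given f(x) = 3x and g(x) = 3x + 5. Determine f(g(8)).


g(8) = 29
f(29) = 87

87


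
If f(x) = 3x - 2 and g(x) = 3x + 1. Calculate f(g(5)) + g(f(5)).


f(g(5)) = 46
g(f(5)) = 40
Sum = 86

86


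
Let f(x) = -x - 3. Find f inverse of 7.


Solve -x - 3 = 7
x = (7 + 3) / (-1) = -10

-10


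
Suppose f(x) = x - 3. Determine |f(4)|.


f(4) = 1
|1| = 1

1


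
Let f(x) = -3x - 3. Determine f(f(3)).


33


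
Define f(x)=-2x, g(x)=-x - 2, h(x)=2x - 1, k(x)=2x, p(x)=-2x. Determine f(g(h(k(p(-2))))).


34


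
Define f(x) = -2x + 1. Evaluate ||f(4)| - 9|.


2


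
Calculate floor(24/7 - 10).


24/7 = 3.4286
3.4286 - 10 = -6.5714
floor(-6.5714) = -7

-7


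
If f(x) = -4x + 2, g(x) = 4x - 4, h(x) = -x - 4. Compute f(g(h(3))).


h(3) = -7
g(-7) = -32
f(-32) = 130

130


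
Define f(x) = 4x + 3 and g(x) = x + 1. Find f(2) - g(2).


8


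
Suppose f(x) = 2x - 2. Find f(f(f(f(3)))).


f(3) = 4
f(4) = 6
f(6) = 10
f(10) = 18

18


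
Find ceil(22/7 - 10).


22/7 = 3.1429
3.1429 - 10 = -6.8571
ceil(-6.8571) = -6

-6


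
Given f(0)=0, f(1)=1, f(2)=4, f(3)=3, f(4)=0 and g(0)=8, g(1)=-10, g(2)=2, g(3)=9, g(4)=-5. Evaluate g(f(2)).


f(2) = 4
g(4) = -5

-5


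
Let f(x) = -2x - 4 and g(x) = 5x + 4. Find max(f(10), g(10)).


f(10) = -24
g(10) = 54
max = 54

54


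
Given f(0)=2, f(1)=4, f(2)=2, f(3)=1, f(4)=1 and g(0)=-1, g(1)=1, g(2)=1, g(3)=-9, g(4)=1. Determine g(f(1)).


f(1) = 4
g(4) = 1

1


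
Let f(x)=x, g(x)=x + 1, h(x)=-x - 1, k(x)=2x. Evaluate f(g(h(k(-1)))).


k(-1) = -2
h(-2) = 1
g(1) = 2
f(2) = 2

2


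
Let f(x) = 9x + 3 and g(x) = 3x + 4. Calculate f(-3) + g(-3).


f(-3) = -24
g(-3) = -5
Sum = -29

-29


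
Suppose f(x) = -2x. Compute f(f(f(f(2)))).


f(2) = -4
f(-4) = 8
f(8) = -16
f(-16) = 32

32


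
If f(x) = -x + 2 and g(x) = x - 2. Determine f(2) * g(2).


0


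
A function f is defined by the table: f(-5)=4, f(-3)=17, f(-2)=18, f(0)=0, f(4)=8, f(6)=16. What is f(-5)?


Reading from the table at x = -5

4


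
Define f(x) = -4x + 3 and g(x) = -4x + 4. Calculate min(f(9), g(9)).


-33


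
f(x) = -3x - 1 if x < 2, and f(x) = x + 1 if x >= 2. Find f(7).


8


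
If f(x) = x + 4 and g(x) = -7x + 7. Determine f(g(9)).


-52


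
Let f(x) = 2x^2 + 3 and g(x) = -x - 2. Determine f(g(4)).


g(4) = -6
f(-6) = 2*(-6)^2 + 3 = 75

75


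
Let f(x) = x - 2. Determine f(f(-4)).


f(-4) = -6
f(-6) = -8

-8


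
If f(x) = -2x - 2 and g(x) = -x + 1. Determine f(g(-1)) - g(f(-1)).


f(g(-1)) = -6
g(f(-1)) = 1
Difference = -7

-7


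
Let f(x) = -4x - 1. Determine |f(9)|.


f(9) = -37
|-37| = 37

37


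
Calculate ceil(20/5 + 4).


20/5 = 4
4 + 4 = 8
ceil(8) = 8

8


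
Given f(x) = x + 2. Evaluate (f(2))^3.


f(2) = 4
(4)^3 = 64

64


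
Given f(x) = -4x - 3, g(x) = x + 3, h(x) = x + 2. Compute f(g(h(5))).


-43


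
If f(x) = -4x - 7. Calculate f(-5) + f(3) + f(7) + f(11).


f(-5) = 13
f(3) = -19
f(7) = -35
f(11) = -51
Sum = -92

-92


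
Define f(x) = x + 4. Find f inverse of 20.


Solve x + 4 = 20
x = (20 - 4) / 1 = 16

16


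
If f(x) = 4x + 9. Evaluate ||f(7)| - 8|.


f(7) = 37
|37| = 37
|37 - 8| = 29

29


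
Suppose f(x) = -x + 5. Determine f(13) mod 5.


2


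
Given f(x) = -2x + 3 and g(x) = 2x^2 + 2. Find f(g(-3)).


g(-3) = 20
f(20) = -37

-37


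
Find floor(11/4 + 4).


11/4 = 2.75
2.75 + 4 = 6.75
floor(6.75) = 6

6


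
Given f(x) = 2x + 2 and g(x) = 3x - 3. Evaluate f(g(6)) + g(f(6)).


f(g(6)) = 32
g(f(6)) = 39
Sum = 71

71


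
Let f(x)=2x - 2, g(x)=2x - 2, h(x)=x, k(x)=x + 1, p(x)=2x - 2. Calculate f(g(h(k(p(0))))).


p(0) = -2
k(-2) = -1
h(-1) = -1
g(-1) = -4
f(-4) = -10

-10


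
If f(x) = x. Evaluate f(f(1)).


f(1) = 1
f(1) = 1

1


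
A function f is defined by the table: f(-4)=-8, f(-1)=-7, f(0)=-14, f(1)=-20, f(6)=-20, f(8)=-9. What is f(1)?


Reading from the table at x = 1

-20


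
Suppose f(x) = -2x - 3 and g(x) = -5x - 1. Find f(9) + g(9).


f(9) = -21
g(9) = -46
Sum = -67

-67


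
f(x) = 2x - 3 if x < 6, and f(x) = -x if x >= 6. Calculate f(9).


9 satisfies x >= 6
f(9) = -9

-9


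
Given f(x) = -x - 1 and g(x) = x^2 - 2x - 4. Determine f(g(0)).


3


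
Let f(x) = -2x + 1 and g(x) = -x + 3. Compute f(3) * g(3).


f(3) = -5
g(3) = 0
Product = 0

0


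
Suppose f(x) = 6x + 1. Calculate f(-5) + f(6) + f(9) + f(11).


f(-5) = -29
f(6) = 37
f(9) = 55
f(11) = 67
Sum = 130

130


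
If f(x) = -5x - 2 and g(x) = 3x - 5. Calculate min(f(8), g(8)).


f(8) = -42
g(8) = 19
min = -42

-42


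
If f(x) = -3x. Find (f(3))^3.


f(3) = -9
(-9)^3 = -729

-729


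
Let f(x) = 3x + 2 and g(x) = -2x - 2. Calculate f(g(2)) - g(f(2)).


f(g(2)) = -16
g(f(2)) = -18
Difference = 2

2


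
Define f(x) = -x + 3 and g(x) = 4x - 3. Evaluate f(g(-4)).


g(-4) = -19
f(-19) = 22

22


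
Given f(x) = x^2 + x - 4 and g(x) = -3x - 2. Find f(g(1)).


g(1) = -5
f(-5) = 1*(-5)^2 + 1*(-5) - 4 = 16

16


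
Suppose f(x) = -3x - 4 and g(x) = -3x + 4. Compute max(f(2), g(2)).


f(2) = -10
g(2) = -2
max = -2

-2


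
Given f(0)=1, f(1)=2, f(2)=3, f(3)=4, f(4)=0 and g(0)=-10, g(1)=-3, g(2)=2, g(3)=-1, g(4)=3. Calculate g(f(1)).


2


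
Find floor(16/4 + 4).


16/4 = 4
4 + 4 = 8
floor(8) = 8

8


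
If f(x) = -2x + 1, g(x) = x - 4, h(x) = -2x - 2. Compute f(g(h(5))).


h(5) = -12
g(-12) = -16
f(-16) = 33

33


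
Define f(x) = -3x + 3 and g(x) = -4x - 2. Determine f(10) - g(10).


f(10) = -27
g(10) = -42
Difference = 15

15


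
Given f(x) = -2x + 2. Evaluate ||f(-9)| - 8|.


f(-9) = 20
|20| = 20
|20 - 8| = 12

12


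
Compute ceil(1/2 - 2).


-1


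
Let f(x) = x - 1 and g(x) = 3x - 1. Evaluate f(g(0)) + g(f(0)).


f(g(0)) = -2
g(f(0)) = -4
Sum = -6

-6


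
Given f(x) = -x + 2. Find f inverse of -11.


Solve -x + 2 = -11
x = (-11 - 2) / (-1) = 13

13


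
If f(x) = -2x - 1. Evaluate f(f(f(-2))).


f(-2) = 3
f(3) = -7
f(-7) = 13

13


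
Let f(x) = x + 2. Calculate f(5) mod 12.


7


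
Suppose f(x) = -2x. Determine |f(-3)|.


f(-3) = 6
|6| = 6

6


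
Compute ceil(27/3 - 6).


27/3 = 9
9 - 6 = 3
ceil(3) = 3

3


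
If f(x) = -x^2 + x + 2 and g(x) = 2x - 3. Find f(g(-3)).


g(-3) = -9
f(-9) = (-1)*(-9)^2 + 1*(-9) + 2 = -88

-88


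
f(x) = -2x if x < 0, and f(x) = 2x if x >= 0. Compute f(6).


12


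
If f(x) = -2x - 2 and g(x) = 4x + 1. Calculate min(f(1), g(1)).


f(1) = -4
g(1) = 5
min = -4

-4


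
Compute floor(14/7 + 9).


14/7 = 2
2 + 9 = 11
floor(11) = 11

11


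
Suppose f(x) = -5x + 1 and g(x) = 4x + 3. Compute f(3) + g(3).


f(3) = -14
g(3) = 15
Sum = 1

1


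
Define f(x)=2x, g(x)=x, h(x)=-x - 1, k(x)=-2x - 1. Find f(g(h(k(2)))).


k(2) = -5
h(-5) = 4
g(4) = 4
f(4) = 8

8


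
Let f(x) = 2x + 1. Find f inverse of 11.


Solve 2x + 1 = 11
x = (11 - 1) / 2 = 5

5


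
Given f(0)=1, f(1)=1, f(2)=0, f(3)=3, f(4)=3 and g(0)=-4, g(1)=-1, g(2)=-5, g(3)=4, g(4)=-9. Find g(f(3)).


f(3) = 3
g(3) = 4

4


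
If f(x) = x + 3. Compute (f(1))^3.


f(1) = 4
(4)^3 = 64

64


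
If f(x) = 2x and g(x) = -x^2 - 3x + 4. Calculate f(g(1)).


g(1) = 0
f(0) = 0

0


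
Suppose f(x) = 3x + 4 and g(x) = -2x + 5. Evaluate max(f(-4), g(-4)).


13


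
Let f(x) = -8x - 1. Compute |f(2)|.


f(2) = -17
|-17| = 17

17


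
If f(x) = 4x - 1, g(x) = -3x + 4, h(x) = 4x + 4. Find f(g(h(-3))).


h(-3) = -8
g(-8) = 28
f(28) = 111

111


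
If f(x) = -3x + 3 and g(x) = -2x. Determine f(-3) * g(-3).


f(-3) = 12
g(-3) = 6
Product = 72

72


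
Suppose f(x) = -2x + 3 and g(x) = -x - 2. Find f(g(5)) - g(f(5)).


f(g(5)) = 17
g(f(5)) = 5
Difference = 12

12


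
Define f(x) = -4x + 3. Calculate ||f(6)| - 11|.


f(6) = -21
|-21| = 21
|21 - 11| = 10

10


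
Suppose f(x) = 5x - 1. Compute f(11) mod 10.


f(11) = 54
54 mod 10 = 4

4


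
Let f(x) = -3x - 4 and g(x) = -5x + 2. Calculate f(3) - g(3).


f(3) = -13
g(3) = -13
Difference = 0

0


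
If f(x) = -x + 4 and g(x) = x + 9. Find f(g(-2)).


g(-2) = 7
f(7) = -3

-3


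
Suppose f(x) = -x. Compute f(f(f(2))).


f(2) = -2
f(-2) = 2
f(2) = -2

-2


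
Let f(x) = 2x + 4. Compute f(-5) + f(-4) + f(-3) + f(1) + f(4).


f(-5) = -6
f(-4) = -4
f(-3) = -2
f(1) = 6
f(4) = 12
Sum = 6

6


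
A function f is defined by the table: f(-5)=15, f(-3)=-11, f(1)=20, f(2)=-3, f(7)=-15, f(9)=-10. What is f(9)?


Reading from the table at x = 9

-10


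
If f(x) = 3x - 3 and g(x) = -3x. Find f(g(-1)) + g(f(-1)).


f(g(-1)) = 6
g(f(-1)) = 18
Sum = 24

24


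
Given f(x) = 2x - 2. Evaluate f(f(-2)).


f(-2) = -6
f(-6) = -14

-14


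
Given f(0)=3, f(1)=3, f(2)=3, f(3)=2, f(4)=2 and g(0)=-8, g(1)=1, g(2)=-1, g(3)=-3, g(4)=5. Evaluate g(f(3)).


-1


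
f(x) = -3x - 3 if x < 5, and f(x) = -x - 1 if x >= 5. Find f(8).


8 satisfies x >= 5
f(8) = -9

-9


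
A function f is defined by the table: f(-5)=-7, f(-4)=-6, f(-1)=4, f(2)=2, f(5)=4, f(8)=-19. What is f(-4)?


Reading from the table at x = -4

-6
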